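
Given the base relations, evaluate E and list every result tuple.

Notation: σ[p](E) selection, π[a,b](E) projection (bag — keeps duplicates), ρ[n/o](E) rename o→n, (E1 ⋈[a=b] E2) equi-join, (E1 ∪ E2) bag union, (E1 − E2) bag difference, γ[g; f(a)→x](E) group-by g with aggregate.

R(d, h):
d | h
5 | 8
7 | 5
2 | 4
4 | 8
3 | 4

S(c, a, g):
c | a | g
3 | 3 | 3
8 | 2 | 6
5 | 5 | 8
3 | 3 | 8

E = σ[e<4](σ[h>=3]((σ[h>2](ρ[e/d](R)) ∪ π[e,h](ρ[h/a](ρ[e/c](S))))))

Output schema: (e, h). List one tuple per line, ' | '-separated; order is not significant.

Row counts bottom-up:
  R → 5
  ρ[e/d](R) → 5
  σ[h>2](ρ[e/d](R)) → 5
  S → 4
  ρ[e/c](S) → 4
  ρ[h/a](ρ[e/c](S)) → 4
  π[e,h](ρ[h/a](ρ[e/c](S))) → 4
  (σ[h>2](ρ[e/d](R)) ∪ π[e,h](ρ[h/a](ρ[e/c](S)))) → 9
  σ[h>=3]((σ[h>2](ρ[e/d](R)) ∪ π[e,h](ρ[h/a](ρ[e/c](S))))) → 8
  σ[e<4](σ[h>=3]((σ[h>2](ρ[e/d](R)) ∪ π[e,h](ρ[h/a](ρ[e/c](S)))))) → 4

== RESULT ==
e | h
2 | 4
3 | 3
3 | 3
3 | 4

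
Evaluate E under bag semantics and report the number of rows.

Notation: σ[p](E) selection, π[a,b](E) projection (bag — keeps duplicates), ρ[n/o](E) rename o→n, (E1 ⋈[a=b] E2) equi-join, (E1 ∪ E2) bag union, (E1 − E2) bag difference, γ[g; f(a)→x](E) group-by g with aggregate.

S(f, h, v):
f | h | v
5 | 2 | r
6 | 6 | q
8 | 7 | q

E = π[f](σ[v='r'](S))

Row counts bottom-up:
  S → 3
  σ[v='r'](S) → 1
  π[f](σ[v='r'](S)) → 1

|E| = 1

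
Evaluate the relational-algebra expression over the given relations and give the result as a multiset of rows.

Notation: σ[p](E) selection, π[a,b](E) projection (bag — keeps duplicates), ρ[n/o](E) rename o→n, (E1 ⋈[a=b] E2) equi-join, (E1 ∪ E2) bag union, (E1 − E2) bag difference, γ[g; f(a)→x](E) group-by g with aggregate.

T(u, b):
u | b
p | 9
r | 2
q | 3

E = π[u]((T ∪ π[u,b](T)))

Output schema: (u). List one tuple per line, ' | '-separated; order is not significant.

Row counts bottom-up:
  T → 3
  T → 3
  π[u,b](T) → 3
  (T ∪ π[u,b](T)) → 6
  π[u]((T ∪ π[u,b](T))) → 6

== RESULT ==
u
p
p
q
q
r
r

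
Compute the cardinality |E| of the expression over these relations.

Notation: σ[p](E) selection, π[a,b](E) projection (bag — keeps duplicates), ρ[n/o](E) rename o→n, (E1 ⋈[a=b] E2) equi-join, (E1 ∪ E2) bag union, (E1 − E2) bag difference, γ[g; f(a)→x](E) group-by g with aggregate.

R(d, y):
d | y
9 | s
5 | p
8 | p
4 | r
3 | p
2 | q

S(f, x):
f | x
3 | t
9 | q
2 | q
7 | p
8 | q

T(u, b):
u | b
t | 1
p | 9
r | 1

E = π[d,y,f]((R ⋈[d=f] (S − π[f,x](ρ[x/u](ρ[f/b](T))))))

Subexpression sizes:
  R → 6
  S → 5
  T → 3
  ρ[f/b](T) → 3
  ρ[x/u](ρ[f/b](T)) → 3
  π[f,x](ρ[x/u](ρ[f/b](T))) → 3
  (S − π[f,x](ρ[x/u](ρ[f/b](T)))) → 5
  (R ⋈[d=f] (S − π[f,x](ρ[x/u](ρ[f/b](T))))) → 4
  π[d,y,f]((R ⋈[d=f] (S − π[f,x](ρ[x/u](ρ[f/b](T)))))) → 4

|E| = 4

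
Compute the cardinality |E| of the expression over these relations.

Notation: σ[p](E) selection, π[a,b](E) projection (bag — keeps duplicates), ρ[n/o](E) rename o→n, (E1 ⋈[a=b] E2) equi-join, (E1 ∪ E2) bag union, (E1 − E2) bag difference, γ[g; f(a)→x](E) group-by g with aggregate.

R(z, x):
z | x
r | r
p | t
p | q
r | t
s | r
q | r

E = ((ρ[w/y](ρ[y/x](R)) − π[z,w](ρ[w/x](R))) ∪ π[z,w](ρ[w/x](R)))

Subexpression sizes:
  R → 6
  ρ[y/x](R) → 6
  ρ[w/y](ρ[y/x](R)) → 6
  R → 6
  ρ[w/x](R) → 6
  π[z,w](ρ[w/x](R)) → 6
  (ρ[w/y](ρ[y/x](R)) − π[z,w](ρ[w/x](R))) → 0
  R → 6
  ρ[w/x](R) → 6
  π[z,w](ρ[w/x](R)) → 6
  ((ρ[w/y](ρ[y/x](R)) − π[z,w](ρ[w/x](R))) ∪ π[z,w](ρ[w/x](R))) → 6

|E| = 6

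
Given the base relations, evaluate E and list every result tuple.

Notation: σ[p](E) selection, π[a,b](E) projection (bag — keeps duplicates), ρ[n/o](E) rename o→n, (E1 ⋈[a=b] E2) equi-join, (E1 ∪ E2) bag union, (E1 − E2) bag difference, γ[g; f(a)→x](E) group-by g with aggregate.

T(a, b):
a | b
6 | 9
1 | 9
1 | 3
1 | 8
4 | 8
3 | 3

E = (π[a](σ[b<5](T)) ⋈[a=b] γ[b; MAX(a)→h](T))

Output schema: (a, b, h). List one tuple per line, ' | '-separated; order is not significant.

Per-node cardinality:
  T → 6
  σ[b<5](T) → 2
  π[a](σ[b<5](T)) → 2
  T → 6
  γ[b; MAX(a)→h](T) → 3
  (π[a](σ[b<5](T)) ⋈[a=b] γ[b; MAX(a)→h](T)) → 1

== RESULT ==
a | b | h
3 | 3 | 3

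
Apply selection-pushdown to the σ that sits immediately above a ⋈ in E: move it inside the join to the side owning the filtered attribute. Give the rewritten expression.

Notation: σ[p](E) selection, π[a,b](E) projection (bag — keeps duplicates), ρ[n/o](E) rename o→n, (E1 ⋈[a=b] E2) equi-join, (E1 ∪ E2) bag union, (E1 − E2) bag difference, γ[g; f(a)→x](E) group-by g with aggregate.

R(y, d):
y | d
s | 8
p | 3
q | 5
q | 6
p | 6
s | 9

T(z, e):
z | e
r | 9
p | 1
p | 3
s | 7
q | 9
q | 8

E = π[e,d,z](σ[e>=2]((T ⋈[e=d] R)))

σ filters on e, owned by the left side.
E' = π[e,d,z]((σ[e>=2](T) ⋈[e=d] R))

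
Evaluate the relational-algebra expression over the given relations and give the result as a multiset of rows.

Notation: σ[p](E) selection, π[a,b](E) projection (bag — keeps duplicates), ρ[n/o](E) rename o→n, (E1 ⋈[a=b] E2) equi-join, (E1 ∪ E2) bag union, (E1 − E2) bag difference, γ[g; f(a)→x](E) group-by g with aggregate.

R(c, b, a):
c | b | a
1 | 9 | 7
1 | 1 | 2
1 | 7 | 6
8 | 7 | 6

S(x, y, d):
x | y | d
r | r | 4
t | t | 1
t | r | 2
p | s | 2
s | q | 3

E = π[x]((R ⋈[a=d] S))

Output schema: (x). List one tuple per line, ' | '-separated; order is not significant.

Subexpression sizes:
  R → 4
  S → 5
  (R ⋈[a=d] S) → 2
  π[x]((R ⋈[a=d] S)) → 2

== RESULT ==
x
p
t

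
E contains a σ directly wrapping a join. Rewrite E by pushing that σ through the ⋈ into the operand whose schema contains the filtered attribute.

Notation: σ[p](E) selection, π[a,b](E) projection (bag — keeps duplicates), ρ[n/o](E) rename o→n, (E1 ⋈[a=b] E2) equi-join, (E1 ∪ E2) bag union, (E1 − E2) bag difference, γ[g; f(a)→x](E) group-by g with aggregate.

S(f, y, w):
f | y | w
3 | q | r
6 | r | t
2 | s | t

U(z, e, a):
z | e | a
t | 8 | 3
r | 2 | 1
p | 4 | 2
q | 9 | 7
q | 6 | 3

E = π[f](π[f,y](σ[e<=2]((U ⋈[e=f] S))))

σ filters on e, owned by the left side.
E' = π[f](π[f,y]((σ[e<=2](U) ⋈[e=f] S)))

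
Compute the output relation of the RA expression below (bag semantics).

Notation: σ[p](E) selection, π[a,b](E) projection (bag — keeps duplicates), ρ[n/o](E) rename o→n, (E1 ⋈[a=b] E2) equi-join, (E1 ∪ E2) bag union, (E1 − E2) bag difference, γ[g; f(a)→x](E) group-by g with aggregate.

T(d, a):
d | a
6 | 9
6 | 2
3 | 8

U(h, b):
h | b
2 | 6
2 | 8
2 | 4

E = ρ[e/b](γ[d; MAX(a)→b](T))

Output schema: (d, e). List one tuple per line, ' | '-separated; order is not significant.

Row counts bottom-up:
  T → 3
  γ[d; MAX(a)→b](T) → 2
  ρ[e/b](γ[d; MAX(a)→b](T)) → 2

== RESULT ==
d | e
3 | 8
6 | 9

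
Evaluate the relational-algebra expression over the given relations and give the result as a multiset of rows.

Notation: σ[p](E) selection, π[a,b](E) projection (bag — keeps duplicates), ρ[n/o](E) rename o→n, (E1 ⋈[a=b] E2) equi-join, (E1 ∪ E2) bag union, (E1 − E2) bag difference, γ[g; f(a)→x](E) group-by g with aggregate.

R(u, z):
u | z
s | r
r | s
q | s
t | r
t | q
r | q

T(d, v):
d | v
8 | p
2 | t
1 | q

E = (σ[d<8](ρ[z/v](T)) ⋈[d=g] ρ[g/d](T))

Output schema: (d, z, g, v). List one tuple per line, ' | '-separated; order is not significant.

Stepwise |·|:
  T → 3
  ρ[z/v](T) → 3
  σ[d<8](ρ[z/v](T)) → 2
  T → 3
  ρ[g/d](T) → 3
  (σ[d<8](ρ[z/v](T)) ⋈[d=g] ρ[g/d](T)) → 2

== RESULT ==
d | z | g | v
1 | q | 1 | q
2 | t | 2 | t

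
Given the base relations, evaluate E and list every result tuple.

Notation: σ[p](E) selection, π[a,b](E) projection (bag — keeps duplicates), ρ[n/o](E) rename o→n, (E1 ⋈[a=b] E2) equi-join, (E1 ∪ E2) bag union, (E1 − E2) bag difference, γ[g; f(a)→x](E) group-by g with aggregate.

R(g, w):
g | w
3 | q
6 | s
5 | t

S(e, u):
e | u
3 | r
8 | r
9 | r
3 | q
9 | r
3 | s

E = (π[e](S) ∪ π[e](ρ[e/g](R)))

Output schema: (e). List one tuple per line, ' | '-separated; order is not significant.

Subexpression sizes:
  S → 6
  π[e](S) → 6
  R → 3
  ρ[e/g](R) → 3
  π[e](ρ[e/g](R)) → 3
  (π[e](S) ∪ π[e](ρ[e/g](R))) → 9

== RESULT ==
e
3
3
3
3
5
6
8
9
9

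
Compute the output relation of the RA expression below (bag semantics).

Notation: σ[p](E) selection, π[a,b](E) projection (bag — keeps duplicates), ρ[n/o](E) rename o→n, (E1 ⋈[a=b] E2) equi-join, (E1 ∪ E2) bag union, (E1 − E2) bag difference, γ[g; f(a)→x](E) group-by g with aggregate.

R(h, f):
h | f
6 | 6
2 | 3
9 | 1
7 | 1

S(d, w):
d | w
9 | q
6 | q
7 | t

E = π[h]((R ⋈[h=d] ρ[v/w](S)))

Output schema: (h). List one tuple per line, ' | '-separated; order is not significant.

Subexpression sizes:
  R → 4
  S → 3
  ρ[v/w](S) → 3
  (R ⋈[h=d] ρ[v/w](S)) → 3
  π[h]((R ⋈[h=d] ρ[v/w](S))) → 3

== RESULT ==
h
6
7
9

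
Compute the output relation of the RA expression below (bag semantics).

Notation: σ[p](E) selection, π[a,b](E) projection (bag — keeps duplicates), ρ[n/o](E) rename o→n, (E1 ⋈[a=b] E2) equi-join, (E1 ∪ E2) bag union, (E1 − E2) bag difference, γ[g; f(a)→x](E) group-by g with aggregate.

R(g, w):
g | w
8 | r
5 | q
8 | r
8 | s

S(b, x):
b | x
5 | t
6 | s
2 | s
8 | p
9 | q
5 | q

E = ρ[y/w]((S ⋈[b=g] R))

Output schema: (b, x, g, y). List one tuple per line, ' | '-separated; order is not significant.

Stepwise |·|:
  S → 6
  R → 4
  (S ⋈[b=g] R) → 5
  ρ[y/w]((S ⋈[b=g] R)) → 5

== RESULT ==
b | x | g | y
5 | q | 5 | q
5 | t | 5 | q
8 | p | 8 | r
8 | p | 8 | r
8 | p | 8 | s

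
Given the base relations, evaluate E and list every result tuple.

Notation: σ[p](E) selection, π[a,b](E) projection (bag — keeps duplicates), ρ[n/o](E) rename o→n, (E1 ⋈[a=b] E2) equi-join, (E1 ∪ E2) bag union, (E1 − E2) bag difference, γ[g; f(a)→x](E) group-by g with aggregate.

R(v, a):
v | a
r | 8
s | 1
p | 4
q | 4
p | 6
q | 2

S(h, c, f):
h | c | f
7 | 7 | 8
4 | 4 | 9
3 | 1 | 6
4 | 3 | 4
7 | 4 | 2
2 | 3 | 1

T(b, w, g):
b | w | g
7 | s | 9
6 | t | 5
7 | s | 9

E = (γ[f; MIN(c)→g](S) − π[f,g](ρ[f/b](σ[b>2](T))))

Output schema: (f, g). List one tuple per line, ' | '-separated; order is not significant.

Per-node cardinality:
  S → 6
  γ[f; MIN(c)→g](S) → 6
  T → 3
  σ[b>2](T) → 3
  ρ[f/b](σ[b>2](T)) → 3
  π[f,g](ρ[f/b](σ[b>2](T))) → 3
  (γ[f; MIN(c)→g](S) − π[f,g](ρ[f/b](σ[b>2](T)))) → 6

== RESULT ==
f | g
1 | 3
2 | 4
4 | 3
6 | 1
8 | 7
9 | 4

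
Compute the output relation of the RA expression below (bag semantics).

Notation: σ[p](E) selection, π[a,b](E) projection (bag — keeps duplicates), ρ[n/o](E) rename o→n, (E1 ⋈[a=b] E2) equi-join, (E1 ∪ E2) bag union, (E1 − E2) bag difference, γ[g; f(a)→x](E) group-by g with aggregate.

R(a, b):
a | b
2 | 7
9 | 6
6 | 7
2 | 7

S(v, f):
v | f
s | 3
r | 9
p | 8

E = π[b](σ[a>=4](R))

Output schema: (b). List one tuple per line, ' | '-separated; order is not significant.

Subexpression sizes:
  R → 4
  σ[a>=4](R) → 2
  π[b](σ[a>=4](R)) → 2

== RESULT ==
b
6
7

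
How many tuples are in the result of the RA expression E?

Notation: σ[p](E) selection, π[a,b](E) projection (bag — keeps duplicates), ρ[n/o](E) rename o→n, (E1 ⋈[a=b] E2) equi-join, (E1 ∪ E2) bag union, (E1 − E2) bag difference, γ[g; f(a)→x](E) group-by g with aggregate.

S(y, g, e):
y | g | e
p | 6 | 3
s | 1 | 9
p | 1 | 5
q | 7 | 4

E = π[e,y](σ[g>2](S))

Subexpression sizes:
  S → 4
  σ[g>2](S) → 2
  π[e,y](σ[g>2](S)) → 2

|E| = 2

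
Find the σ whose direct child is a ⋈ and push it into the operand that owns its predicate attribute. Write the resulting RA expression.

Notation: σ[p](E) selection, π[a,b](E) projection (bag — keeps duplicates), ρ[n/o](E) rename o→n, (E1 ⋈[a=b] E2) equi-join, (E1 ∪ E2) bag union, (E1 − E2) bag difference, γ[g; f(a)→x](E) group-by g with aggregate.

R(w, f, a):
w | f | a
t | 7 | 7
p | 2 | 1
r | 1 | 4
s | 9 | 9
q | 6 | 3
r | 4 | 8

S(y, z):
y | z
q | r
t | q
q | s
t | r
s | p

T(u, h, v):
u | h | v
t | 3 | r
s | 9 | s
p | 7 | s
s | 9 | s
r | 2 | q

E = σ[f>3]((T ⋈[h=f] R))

σ filters on f, owned by the right side.
E' = (T ⋈[h=f] σ[f>3](R))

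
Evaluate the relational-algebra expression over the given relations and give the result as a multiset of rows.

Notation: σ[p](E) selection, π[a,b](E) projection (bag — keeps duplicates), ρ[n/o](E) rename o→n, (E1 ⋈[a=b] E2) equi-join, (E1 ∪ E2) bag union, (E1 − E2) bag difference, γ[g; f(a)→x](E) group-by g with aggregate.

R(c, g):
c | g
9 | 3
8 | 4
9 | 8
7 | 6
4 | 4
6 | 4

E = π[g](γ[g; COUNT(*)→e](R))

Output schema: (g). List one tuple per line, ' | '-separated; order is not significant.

Per-node cardinality:
  R → 6
  γ[g; COUNT(*)→e](R) → 4
  π[g](γ[g; COUNT(*)→e](R)) → 4

== RESULT ==
g
3
4
6
8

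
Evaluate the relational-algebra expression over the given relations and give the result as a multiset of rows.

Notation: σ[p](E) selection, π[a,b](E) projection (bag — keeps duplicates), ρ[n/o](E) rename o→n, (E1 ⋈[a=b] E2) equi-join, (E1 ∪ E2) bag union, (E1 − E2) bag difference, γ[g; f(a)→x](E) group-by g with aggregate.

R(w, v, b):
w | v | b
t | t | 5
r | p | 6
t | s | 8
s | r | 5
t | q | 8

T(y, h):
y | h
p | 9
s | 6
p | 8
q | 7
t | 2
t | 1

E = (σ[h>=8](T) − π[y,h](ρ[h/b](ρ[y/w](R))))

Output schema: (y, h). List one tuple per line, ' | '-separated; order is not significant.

Subexpression sizes:
  T → 6
  σ[h>=8](T) → 2
  R → 5
  ρ[y/w](R) → 5
  ρ[h/b](ρ[y/w](R)) → 5
  π[y,h](ρ[h/b](ρ[y/w](R))) → 5
  (σ[h>=8](T) − π[y,h](ρ[h/b](ρ[y/w](R)))) → 2

== RESULT ==
y | h
p | 8
p | 9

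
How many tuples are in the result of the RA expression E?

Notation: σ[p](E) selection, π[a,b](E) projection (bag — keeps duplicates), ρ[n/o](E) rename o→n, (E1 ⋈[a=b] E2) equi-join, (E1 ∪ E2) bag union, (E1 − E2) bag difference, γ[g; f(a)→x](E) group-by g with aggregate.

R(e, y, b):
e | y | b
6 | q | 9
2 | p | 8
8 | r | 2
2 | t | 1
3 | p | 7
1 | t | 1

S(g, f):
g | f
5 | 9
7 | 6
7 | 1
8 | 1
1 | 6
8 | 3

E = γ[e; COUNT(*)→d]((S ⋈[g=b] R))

Per-node cardinality:
  S → 6
  R → 6
  (S ⋈[g=b] R) → 6
  γ[e; COUNT(*)→d]((S ⋈[g=b] R)) → 3

|E| = 3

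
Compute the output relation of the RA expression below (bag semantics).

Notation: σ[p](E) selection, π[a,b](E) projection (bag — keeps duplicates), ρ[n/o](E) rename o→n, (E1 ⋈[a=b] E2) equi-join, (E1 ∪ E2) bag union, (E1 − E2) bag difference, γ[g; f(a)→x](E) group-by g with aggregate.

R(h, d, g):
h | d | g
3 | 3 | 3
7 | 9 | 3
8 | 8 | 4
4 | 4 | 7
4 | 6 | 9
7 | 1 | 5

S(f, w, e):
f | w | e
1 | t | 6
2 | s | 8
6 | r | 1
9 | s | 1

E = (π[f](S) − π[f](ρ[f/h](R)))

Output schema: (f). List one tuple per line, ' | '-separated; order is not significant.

Per-node cardinality:
  S → 4
  π[f](S) → 4
  R → 6
  ρ[f/h](R) → 6
  π[f](ρ[f/h](R)) → 6
  (π[f](S) − π[f](ρ[f/h](R))) → 4

== RESULT ==
f
1
2
6
9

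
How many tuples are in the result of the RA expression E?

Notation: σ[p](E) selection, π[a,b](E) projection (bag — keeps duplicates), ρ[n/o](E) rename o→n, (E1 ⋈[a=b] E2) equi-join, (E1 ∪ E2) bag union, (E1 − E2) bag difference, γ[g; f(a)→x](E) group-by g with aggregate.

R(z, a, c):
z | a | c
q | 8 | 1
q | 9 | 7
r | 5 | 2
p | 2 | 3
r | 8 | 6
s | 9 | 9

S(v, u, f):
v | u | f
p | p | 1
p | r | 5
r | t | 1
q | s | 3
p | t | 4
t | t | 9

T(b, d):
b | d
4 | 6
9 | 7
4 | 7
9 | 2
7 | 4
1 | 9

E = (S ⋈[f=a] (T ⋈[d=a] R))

Row counts bottom-up:
  S → 6
  T → 6
  R → 6
  (T ⋈[d=a] R) → 3
  (S ⋈[f=a] (T ⋈[d=a] R)) → 2

|E| = 2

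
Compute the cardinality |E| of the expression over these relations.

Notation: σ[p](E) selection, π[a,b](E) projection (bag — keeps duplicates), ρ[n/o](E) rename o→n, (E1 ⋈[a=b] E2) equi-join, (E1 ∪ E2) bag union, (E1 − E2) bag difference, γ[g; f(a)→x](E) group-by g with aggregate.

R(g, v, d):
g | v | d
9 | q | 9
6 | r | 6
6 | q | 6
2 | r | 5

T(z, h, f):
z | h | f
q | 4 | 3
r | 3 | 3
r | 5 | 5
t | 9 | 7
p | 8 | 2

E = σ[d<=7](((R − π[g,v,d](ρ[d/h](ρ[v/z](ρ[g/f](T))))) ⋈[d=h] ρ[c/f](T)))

Stepwise |·|:
  R → 4
  T → 5
  ρ[g/f](T) → 5
  ρ[v/z](ρ[g/f](T)) → 5
  ρ[d/h](ρ[v/z](ρ[g/f](T))) → 5
  π[g,v,d](ρ[d/h](ρ[v/z](ρ[g/f](T)))) → 5
  (R − π[g,v,d](ρ[d/h](ρ[v/z](ρ[g/f](T))))) → 4
  T → 5
  ρ[c/f](T) → 5
  ((R − π[g,v,d](ρ[d/h](ρ[v/z](ρ[g/f](T))))) ⋈[d=h] ρ[c/f](T)) → 2
  σ[d<=7](((R − π[g,v,d](ρ[d/h](ρ[v/z](ρ[g/f](T))))) ⋈[d=h] ρ[c/f](T))) → 1

|E| = 1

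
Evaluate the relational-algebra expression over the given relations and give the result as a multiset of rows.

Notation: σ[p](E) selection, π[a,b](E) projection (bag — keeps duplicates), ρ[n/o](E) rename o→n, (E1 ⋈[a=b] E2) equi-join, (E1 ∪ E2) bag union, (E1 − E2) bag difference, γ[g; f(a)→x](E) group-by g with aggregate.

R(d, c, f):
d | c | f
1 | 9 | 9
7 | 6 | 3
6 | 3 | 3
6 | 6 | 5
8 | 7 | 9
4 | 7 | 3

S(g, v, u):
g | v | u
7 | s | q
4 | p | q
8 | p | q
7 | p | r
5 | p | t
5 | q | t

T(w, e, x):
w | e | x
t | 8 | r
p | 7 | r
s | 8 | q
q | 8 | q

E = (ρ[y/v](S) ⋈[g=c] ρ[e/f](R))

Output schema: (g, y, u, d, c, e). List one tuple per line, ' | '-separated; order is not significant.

Per-node cardinality:
  S → 6
  ρ[y/v](S) → 6
  R → 6
  ρ[e/f](R) → 6
  (ρ[y/v](S) ⋈[g=c] ρ[e/f](R)) → 4

== RESULT ==
g | y | u | d | c | e
7 | p | r | 4 | 7 | 3
7 | p | r | 8 | 7 | 9
7 | s | q | 4 | 7 | 3
7 | s | q | 8 | 7 | 9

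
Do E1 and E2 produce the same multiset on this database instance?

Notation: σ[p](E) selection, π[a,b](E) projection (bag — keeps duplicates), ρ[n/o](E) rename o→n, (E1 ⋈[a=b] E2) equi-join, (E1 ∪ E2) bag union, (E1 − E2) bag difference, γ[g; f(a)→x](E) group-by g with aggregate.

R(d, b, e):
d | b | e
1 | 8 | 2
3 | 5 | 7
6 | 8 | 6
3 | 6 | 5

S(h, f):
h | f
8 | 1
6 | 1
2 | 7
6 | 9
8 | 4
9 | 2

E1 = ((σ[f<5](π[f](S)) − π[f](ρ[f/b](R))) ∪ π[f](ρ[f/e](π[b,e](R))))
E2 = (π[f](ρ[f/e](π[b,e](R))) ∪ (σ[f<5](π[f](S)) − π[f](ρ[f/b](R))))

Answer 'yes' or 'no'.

E1 stepwise |·|:
  S → 6
  π[f](S) → 6
  σ[f<5](π[f](S)) → 4
  R → 4
  ρ[f/b](R) → 4
  π[f](ρ[f/b](R)) → 4
  (σ[f<5](π[f](S)) − π[f](ρ[f/b](R))) → 4
  R → 4
  π[b,e](R) → 4
  ρ[f/e](π[b,e](R)) → 4
  π[f](ρ[f/e](π[b,e](R))) → 4
  ((σ[f<5](π[f](S)) − π[f](ρ[f/b](R))) ∪ π[f](ρ[f/e](π[b,e](R)))) → 8
E2 stepwise |·|:
  R → 4
  π[b,e](R) → 4
  ρ[f/e](π[b,e](R)) → 4
  π[f](ρ[f/e](π[b,e](R))) → 4
  S → 6
  π[f](S) → 6
  σ[f<5](π[f](S)) → 4
  R → 4
  ρ[f/b](R) → 4
  π[f](ρ[f/b](R)) → 4
  (σ[f<5](π[f](S)) − π[f](ρ[f/b](R))) → 4
  (π[f](ρ[f/e](π[b,e](R))) ∪ (σ[f<5](π[f](S)) − π[f](ρ[f/b](R)))) → 8

E1 and E2 produce the same multiset:
f
1
1
2
2
4
5
6
7

yes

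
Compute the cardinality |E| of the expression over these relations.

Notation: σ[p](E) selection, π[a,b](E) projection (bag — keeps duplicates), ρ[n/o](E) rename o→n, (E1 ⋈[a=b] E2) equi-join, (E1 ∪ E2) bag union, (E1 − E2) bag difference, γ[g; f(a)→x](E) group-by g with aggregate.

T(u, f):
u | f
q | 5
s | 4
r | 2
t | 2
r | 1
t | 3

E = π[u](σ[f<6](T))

Per-node cardinality:
  T → 6
  σ[f<6](T) → 6
  π[u](σ[f<6](T)) → 6

|E| = 6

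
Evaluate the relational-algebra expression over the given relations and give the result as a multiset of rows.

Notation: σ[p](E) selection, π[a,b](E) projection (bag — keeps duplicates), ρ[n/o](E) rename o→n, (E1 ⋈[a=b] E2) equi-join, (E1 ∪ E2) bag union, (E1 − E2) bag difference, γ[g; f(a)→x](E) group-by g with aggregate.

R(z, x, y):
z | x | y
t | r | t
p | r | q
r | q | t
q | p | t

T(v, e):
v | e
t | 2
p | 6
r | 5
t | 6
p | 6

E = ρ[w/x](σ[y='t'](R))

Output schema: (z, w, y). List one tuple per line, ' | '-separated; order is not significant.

Subexpression sizes:
  R → 4
  σ[y='t'](R) → 3
  ρ[w/x](σ[y='t'](R)) → 3

== RESULT ==
z | w | y
q | p | t
r | q | t
t | r | t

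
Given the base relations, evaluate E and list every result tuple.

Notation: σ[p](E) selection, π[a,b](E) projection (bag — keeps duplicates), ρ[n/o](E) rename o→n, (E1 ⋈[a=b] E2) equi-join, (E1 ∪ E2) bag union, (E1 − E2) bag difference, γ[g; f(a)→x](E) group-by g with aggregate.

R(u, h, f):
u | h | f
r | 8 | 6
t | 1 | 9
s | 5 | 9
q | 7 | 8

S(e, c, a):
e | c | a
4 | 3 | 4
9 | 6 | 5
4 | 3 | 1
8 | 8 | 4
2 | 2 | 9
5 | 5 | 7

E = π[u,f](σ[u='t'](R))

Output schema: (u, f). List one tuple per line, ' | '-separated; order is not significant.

Subexpression sizes:
  R → 4
  σ[u='t'](R) → 1
  π[u,f](σ[u='t'](R)) → 1

== RESULT ==
u | f
t | 9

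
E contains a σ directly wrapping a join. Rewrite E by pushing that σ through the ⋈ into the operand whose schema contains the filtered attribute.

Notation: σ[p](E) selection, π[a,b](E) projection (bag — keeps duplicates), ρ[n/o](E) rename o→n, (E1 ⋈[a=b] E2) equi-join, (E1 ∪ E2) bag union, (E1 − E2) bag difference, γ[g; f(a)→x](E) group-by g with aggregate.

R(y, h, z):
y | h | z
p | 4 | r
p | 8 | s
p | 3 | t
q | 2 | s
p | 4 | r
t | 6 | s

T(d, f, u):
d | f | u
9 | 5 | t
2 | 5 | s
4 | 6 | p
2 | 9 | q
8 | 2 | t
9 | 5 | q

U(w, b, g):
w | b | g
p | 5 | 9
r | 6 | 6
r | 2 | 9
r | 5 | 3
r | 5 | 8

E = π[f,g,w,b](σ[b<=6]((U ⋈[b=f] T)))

σ filters on b, owned by the left side.
E' = π[f,g,w,b]((σ[b<=6](U) ⋈[b=f] T))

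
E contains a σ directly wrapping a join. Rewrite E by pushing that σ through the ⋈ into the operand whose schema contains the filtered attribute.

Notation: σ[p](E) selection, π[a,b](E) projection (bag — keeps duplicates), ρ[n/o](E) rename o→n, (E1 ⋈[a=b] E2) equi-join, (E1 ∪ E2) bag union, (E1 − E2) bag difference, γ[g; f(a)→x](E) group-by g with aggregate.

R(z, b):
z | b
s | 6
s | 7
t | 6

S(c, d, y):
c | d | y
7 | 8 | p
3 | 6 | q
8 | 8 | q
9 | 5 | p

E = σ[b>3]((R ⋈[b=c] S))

σ filters on b, owned by the left side.
E' = (σ[b>3](R) ⋈[b=c] S)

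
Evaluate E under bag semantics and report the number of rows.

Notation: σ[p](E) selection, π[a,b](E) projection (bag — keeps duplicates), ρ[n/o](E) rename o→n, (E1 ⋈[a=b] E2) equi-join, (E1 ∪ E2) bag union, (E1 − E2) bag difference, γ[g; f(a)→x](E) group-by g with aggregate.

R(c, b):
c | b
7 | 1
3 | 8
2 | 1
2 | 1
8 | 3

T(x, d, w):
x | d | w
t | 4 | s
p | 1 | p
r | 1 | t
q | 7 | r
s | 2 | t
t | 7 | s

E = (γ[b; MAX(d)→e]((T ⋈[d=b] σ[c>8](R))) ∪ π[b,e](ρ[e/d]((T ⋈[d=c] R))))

Row counts bottom-up:
  T → 6
  R → 5
  σ[c>8](R) → 0
  (T ⋈[d=b] σ[c>8](R)) → 0
  γ[b; MAX(d)→e]((T ⋈[d=b] σ[c>8](R))) → 0
  T → 6
  R → 5
  (T ⋈[d=c] R) → 4
  ρ[e/d]((T ⋈[d=c] R)) → 4
  π[b,e](ρ[e/d]((T ⋈[d=c] R))) → 4
  (γ[b; MAX(d)→e]((T ⋈[d=b] σ[c>8](R))) ∪ π[b,e](ρ[e/d]((T ⋈[d=c] R)))) → 4

|E| = 4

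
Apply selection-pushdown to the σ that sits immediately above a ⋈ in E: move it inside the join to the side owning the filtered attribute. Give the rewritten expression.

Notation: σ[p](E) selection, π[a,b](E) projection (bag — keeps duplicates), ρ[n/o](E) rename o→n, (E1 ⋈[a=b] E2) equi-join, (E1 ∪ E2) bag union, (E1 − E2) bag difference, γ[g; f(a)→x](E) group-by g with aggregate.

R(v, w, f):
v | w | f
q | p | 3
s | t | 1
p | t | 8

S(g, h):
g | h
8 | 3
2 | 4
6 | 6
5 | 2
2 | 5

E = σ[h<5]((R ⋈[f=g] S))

σ filters on h, owned by the right side.
E' = (R ⋈[f=g] σ[h<5](S))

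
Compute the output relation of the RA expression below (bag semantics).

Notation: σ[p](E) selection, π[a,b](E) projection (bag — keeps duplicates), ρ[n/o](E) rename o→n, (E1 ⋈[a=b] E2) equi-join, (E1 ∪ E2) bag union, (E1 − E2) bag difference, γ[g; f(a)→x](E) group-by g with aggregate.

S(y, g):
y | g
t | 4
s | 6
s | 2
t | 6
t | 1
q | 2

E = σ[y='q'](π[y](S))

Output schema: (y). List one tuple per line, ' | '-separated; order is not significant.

Subexpression sizes:
  S → 6
  π[y](S) → 6
  σ[y='q'](π[y](S)) → 1

== RESULT ==
y
q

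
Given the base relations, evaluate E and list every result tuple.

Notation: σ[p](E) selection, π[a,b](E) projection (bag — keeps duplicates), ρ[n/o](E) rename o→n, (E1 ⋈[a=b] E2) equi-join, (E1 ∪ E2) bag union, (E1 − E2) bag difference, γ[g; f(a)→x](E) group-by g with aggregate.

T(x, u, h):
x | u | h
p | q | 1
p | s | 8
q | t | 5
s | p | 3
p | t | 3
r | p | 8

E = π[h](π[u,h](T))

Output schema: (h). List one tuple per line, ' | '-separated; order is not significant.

Row counts bottom-up:
  T → 6
  π[u,h](T) → 6
  π[h](π[u,h](T)) → 6

== RESULT ==
h
1
3
3
5
8
8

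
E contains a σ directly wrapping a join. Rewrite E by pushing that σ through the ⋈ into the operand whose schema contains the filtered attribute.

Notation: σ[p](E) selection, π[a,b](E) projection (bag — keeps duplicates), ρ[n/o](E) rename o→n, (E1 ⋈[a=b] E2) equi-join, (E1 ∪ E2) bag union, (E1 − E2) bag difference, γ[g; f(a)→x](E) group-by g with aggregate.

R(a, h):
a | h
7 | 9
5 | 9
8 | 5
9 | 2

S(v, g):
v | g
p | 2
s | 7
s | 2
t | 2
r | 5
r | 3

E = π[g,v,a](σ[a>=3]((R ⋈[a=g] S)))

σ filters on a, owned by the left side.
E' = π[g,v,a]((σ[a>=3](R) ⋈[a=g] S))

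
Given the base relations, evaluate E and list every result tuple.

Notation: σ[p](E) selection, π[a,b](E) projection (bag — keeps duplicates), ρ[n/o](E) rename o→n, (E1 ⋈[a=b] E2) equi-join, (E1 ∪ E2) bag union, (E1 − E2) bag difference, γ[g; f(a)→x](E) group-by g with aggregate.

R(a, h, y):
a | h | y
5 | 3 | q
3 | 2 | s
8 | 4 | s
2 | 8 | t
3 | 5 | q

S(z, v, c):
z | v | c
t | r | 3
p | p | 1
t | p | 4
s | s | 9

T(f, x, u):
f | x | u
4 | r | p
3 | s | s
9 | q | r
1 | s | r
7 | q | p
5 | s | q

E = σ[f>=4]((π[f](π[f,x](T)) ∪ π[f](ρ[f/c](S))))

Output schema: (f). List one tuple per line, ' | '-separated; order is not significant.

Per-node cardinality:
  T → 6
  π[f,x](T) → 6
  π[f](π[f,x](T)) → 6
  S → 4
  ρ[f/c](S) → 4
  π[f](ρ[f/c](S)) → 4
  (π[f](π[f,x](T)) ∪ π[f](ρ[f/c](S))) → 10
  σ[f>=4]((π[f](π[f,x](T)) ∪ π[f](ρ[f/c](S)))) → 6

== RESULT ==
f
4
4
5
7
9
9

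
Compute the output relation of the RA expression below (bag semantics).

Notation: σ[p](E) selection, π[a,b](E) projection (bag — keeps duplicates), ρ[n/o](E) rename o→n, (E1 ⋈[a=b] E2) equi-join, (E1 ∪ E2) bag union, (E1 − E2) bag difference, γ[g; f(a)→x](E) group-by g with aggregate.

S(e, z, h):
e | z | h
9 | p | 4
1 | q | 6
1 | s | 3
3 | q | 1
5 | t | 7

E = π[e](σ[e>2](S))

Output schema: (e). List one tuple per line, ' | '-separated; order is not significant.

Per-node cardinality:
  S → 5
  σ[e>2](S) → 3
  π[e](σ[e>2](S)) → 3

== RESULT ==
e
3
5
9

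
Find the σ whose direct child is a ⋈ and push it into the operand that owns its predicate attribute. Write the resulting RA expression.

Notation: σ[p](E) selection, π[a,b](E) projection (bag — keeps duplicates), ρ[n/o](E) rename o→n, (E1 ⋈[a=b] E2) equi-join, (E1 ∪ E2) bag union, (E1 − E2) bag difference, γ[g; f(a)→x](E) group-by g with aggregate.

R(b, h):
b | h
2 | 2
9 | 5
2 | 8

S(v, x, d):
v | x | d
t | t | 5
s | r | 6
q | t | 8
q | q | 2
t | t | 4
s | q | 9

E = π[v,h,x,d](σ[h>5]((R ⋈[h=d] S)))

σ filters on h, owned by the left side.
E' = π[v,h,x,d]((σ[h>5](R) ⋈[h=d] S))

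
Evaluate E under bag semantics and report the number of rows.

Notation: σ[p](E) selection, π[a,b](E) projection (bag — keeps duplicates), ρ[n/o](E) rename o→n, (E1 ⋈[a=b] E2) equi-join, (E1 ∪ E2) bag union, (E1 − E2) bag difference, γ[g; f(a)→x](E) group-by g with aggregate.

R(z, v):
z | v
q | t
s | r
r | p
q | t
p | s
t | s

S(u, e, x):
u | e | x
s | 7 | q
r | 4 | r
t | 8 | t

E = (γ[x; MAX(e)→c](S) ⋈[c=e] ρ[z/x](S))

Stepwise |·|:
  S → 3
  γ[x; MAX(e)→c](S) → 3
  S → 3
  ρ[z/x](S) → 3
  (γ[x; MAX(e)→c](S) ⋈[c=e] ρ[z/x](S)) → 3

|E| = 3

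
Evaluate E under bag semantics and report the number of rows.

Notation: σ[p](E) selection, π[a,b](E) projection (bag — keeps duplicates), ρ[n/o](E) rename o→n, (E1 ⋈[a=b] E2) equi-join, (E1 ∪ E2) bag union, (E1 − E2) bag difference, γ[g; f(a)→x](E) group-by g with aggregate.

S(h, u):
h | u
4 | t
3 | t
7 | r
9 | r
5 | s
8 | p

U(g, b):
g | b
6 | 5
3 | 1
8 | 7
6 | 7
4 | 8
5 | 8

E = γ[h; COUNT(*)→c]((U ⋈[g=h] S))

Subexpression sizes:
  U → 6
  S → 6
  (U ⋈[g=h] S) → 4
  γ[h; COUNT(*)→c]((U ⋈[g=h] S)) → 4

|E| = 4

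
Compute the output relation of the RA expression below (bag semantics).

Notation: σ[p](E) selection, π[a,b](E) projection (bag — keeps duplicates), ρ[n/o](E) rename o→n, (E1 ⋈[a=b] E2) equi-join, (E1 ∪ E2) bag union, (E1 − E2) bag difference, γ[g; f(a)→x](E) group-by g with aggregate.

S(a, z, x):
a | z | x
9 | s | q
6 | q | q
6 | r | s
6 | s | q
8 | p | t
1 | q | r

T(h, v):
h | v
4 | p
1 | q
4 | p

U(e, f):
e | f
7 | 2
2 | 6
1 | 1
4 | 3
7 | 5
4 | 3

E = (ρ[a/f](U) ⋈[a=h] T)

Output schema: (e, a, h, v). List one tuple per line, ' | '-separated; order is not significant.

Row counts bottom-up:
  U → 6
  ρ[a/f](U) → 6
  T → 3
  (ρ[a/f](U) ⋈[a=h] T) → 1

== RESULT ==
e | a | h | v
1 | 1 | 1 | q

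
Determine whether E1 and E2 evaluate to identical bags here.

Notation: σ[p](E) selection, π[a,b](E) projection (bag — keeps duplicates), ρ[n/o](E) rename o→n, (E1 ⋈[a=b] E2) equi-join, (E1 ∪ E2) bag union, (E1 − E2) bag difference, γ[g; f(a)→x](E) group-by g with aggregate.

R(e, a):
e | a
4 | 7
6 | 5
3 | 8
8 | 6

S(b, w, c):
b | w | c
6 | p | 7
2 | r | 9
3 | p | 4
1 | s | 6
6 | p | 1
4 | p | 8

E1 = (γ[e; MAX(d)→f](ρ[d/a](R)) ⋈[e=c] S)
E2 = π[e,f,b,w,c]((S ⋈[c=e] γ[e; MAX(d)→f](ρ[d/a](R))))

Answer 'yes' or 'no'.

E1 subexpression sizes:
  R → 4
  ρ[d/a](R) → 4
  γ[e; MAX(d)→f](ρ[d/a](R)) → 4
  S → 6
  (γ[e; MAX(d)→f](ρ[d/a](R)) ⋈[e=c] S) → 3
E2 subexpression sizes:
  S → 6
  R → 4
  ρ[d/a](R) → 4
  γ[e; MAX(d)→f](ρ[d/a](R)) → 4
  (S ⋈[c=e] γ[e; MAX(d)→f](ρ[d/a](R))) → 3
  π[e,f,b,w,c]((S ⋈[c=e] γ[e; MAX(d)→f](ρ[d/a](R)))) → 3

E1 and E2 produce the same multiset:
e | f | b | w | c
4 | 7 | 3 | p | 4
6 | 5 | 1 | s | 6
8 | 6 | 4 | p | 8

yes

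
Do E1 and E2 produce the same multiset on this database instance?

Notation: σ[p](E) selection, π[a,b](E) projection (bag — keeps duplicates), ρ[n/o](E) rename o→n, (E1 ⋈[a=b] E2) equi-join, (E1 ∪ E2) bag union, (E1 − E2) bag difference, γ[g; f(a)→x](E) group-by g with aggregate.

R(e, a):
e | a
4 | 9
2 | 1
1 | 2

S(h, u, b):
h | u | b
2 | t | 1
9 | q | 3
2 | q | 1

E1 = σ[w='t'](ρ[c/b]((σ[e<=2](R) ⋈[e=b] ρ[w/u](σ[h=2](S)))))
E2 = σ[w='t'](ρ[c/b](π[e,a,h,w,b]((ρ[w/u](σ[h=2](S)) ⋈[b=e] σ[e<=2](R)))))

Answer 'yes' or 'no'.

E1 per-node cardinality:
  R → 3
  σ[e<=2](R) → 2
  S → 3
  σ[h=2](S) → 2
  ρ[w/u](σ[h=2](S)) → 2
  (σ[e<=2](R) ⋈[e=b] ρ[w/u](σ[h=2](S))) → 2
  ρ[c/b]((σ[e<=2](R) ⋈[e=b] ρ[w/u](σ[h=2](S)))) → 2
  σ[w='t'](ρ[c/b]((σ[e<=2](R) ⋈[e=b] ρ[w/u](σ[h=2](S))))) → 1
E2 per-node cardinality:
  S → 3
  σ[h=2](S) → 2
  ρ[w/u](σ[h=2](S)) → 2
  R → 3
  σ[e<=2](R) → 2
  (ρ[w/u](σ[h=2](S)) ⋈[b=e] σ[e<=2](R)) → 2
  π[e,a,h,w,b]((ρ[w/u](σ[h=2](S)) ⋈[b=e] σ[e<=2](R))) → 2
  ρ[c/b](π[e,a,h,w,b]((ρ[w/u](σ[h=2](S)) ⋈[b=e] σ[e<=2](R)))) → 2
  σ[w='t'](ρ[c/b](π[e,a,h,w,b]((ρ[w/u](σ[h=2](S)) ⋈[b=e] σ[e<=2](R))))) → 1

E1 and E2 produce the same multiset:
e | a | h | w | c
1 | 2 | 2 | t | 1

yes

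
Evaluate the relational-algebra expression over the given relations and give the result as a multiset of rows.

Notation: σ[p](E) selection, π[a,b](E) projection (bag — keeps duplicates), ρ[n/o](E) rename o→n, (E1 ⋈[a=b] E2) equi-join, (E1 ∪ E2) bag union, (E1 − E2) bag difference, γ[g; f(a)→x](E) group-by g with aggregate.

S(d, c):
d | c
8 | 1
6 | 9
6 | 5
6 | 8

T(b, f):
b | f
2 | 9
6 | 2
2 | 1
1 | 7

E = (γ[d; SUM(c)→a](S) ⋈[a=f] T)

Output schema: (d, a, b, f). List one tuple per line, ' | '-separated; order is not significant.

Subexpression sizes:
  S → 4
  γ[d; SUM(c)→a](S) → 2
  T → 4
  (γ[d; SUM(c)→a](S) ⋈[a=f] T) → 1

== RESULT ==
d | a | b | f
8 | 1 | 2 | 1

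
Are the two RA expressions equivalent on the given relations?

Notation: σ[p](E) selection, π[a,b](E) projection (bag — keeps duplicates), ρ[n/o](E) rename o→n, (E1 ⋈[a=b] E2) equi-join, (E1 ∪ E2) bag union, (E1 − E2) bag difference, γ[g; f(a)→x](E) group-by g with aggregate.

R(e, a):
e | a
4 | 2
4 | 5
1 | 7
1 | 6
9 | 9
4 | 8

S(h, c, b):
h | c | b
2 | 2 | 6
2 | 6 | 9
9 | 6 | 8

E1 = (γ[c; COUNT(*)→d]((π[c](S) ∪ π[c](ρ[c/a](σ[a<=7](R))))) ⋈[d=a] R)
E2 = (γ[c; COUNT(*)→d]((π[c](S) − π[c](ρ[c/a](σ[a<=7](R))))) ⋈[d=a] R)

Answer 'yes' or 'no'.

E1 per-node cardinality:
  S → 3
  π[c](S) → 3
  R → 6
  σ[a<=7](R) → 4
  ρ[c/a](σ[a<=7](R)) → 4
  π[c](ρ[c/a](σ[a<=7](R))) → 4
  (π[c](S) ∪ π[c](ρ[c/a](σ[a<=7](R)))) → 7
  γ[c; COUNT(*)→d]((π[c](S) ∪ π[c](ρ[c/a](σ[a<=7](R))))) → 4
  R → 6
  (γ[c; COUNT(*)→d]((π[c](S) ∪ π[c](ρ[c/a](σ[a<=7](R))))) ⋈[d=a] R) → 1
E2 per-node cardinality:
  S → 3
  π[c](S) → 3
  R → 6
  σ[a<=7](R) → 4
  ρ[c/a](σ[a<=7](R)) → 4
  π[c](ρ[c/a](σ[a<=7](R))) → 4
  (π[c](S) − π[c](ρ[c/a](σ[a<=7](R)))) → 1
  γ[c; COUNT(*)→d]((π[c](S) − π[c](ρ[c/a](σ[a<=7](R))))) → 1
  R → 6
  (γ[c; COUNT(*)→d]((π[c](S) − π[c](ρ[c/a](σ[a<=7](R))))) ⋈[d=a] R) → 0

E1 result:
c | d | e | a
2 | 2 | 4 | 2
E2 result:
c | d | e | a
(0 rows)
Witness: (2, 2, 4, 2) appears 1× in E1 but 0× in E2.

no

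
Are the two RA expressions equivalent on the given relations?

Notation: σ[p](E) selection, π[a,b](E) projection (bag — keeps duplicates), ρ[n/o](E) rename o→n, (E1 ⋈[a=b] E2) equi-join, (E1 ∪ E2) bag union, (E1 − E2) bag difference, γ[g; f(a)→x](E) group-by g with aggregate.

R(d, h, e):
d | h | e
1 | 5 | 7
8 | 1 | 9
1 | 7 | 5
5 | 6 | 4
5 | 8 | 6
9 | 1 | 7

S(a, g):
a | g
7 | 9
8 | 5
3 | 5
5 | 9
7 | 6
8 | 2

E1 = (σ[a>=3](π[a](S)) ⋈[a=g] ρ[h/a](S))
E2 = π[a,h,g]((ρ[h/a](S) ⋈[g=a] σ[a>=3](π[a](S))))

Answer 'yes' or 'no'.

E1 subexpression sizes:
  S → 6
  π[a](S) → 6
  σ[a>=3](π[a](S)) → 6
  S → 6
  ρ[h/a](S) → 6
  (σ[a>=3](π[a](S)) ⋈[a=g] ρ[h/a](S)) → 2
E2 subexpression sizes:
  S → 6
  ρ[h/a](S) → 6
  S → 6
  π[a](S) → 6
  σ[a>=3](π[a](S)) → 6
  (ρ[h/a](S) ⋈[g=a] σ[a>=3](π[a](S))) → 2
  π[a,h,g]((ρ[h/a](S) ⋈[g=a] σ[a>=3](π[a](S)))) → 2

E1 and E2 produce the same multiset:
a | h | g
5 | 3 | 5
5 | 8 | 5

yes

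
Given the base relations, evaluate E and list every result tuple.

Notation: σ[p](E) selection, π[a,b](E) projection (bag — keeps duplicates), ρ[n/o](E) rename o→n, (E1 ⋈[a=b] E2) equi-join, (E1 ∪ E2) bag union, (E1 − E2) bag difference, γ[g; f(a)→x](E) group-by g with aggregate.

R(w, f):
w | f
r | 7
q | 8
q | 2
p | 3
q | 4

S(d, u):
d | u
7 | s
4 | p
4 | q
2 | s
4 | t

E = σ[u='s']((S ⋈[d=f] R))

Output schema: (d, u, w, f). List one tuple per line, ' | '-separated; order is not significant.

Row counts bottom-up:
  S → 5
  R → 5
  (S ⋈[d=f] R) → 5
  σ[u='s']((S ⋈[d=f] R)) → 2

== RESULT ==
d | u | w | f
2 | s | q | 2
7 | s | r | 7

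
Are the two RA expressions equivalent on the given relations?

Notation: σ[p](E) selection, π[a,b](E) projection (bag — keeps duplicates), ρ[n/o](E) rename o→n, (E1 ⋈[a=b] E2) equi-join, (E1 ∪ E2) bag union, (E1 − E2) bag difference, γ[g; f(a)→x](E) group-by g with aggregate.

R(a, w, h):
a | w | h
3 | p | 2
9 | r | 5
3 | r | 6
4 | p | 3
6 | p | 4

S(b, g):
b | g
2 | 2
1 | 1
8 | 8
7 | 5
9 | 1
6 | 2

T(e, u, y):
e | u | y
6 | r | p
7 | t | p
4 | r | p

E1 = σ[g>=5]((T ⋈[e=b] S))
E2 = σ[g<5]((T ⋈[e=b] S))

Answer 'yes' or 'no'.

E1 stepwise |·|:
  T → 3
  S → 6
  (T ⋈[e=b] S) → 2
  σ[g>=5]((T ⋈[e=b] S)) → 1
E2 stepwise |·|:
  T → 3
  S → 6
  (T ⋈[e=b] S) → 2
  σ[g<5]((T ⋈[e=b] S)) → 1

E1 result:
e | u | y | b | g
7 | t | p | 7 | 5
E2 result:
e | u | y | b | g
6 | r | p | 6 | 2
Witness: (6, 'r', 'p', 6, 2) appears 0× in E1 but 1× in E2.

no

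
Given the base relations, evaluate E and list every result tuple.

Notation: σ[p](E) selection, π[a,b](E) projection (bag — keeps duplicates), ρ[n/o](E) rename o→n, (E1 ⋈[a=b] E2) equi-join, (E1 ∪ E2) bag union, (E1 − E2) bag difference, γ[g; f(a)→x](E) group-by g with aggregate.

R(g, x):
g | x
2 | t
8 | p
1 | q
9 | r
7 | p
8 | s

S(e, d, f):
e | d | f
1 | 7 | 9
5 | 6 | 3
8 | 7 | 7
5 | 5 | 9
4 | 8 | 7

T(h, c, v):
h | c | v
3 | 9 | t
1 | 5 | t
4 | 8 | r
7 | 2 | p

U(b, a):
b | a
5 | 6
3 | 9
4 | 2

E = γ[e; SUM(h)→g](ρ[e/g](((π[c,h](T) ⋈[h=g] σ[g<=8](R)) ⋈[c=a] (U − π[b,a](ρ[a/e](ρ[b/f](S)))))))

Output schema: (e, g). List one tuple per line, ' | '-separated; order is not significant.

Row counts bottom-up:
  T → 4
  π[c,h](T) → 4
  R → 6
  σ[g<=8](R) → 5
  (π[c,h](T) ⋈[h=g] σ[g<=8](R)) → 2
  U → 3
  S → 5
  ρ[b/f](S) → 5
  ρ[a/e](ρ[b/f](S)) → 5
  π[b,a](ρ[a/e](ρ[b/f](S))) → 5
  (U − π[b,a](ρ[a/e](ρ[b/f](S)))) → 3
  ((π[c,h](T) ⋈[h=g] σ[g<=8](R)) ⋈[c=a] (U − π[b,a](ρ[a/e](ρ[b/f](S))))) → 1
  ρ[e/g](((π[c,h](T) ⋈[h=g] σ[g<=8](R)) ⋈[c=a] (U − π[b,a](ρ[a/e](ρ[b/f](S)))))) → 1
  γ[e; SUM(h)→g](ρ[e/g](((π[c,h](T) ⋈[h=g] σ[g<=8](R)) ⋈[c=a] (U − π[b,a](ρ[a/e](ρ[b/f](S))))))) → 1

== RESULT ==
e | g
7 | 7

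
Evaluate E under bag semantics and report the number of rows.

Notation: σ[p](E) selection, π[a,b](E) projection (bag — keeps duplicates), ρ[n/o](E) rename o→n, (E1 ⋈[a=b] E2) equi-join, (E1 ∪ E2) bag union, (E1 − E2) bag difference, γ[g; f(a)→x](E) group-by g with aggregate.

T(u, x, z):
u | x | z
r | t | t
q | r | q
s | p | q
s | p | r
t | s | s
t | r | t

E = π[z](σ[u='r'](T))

Stepwise |·|:
  T → 6
  σ[u='r'](T) → 1
  π[z](σ[u='r'](T)) → 1

|E| = 1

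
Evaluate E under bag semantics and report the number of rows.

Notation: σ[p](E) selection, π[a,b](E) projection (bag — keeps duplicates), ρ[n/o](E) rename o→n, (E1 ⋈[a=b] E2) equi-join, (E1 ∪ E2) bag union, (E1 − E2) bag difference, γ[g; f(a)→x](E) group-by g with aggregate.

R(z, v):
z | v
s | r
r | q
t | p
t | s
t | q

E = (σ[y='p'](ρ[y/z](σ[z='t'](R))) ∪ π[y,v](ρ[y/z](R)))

Subexpression sizes:
  R → 5
  σ[z='t'](R) → 3
  ρ[y/z](σ[z='t'](R)) → 3
  σ[y='p'](ρ[y/z](σ[z='t'](R))) → 0
  R → 5
  ρ[y/z](R) → 5
  π[y,v](ρ[y/z](R)) → 5
  (σ[y='p'](ρ[y/z](σ[z='t'](R))) ∪ π[y,v](ρ[y/z](R))) → 5

|E| = 5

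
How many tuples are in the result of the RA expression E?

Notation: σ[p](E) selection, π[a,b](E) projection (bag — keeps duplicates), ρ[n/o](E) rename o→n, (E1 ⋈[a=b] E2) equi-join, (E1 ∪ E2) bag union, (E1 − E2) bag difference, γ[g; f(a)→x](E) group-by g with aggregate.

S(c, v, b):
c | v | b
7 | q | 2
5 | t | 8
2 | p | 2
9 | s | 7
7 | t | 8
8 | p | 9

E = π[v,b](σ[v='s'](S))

Row counts bottom-up:
  S → 6
  σ[v='s'](S) → 1
  π[v,b](σ[v='s'](S)) → 1

|E| = 1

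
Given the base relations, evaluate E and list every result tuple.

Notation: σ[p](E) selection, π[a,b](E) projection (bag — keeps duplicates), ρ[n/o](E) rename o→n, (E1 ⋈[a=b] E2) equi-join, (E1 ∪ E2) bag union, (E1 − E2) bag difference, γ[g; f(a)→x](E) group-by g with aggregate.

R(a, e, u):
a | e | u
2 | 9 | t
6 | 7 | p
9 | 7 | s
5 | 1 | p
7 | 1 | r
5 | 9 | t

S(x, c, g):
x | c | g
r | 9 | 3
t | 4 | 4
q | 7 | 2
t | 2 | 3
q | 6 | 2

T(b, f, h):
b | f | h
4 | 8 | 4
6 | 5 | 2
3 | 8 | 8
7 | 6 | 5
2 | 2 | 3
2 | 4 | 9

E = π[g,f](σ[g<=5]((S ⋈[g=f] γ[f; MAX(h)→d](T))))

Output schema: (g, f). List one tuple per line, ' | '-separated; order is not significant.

Stepwise |·|:
  S → 5
  T → 6
  γ[f; MAX(h)→d](T) → 5
  (S ⋈[g=f] γ[f; MAX(h)→d](T)) → 3
  σ[g<=5]((S ⋈[g=f] γ[f; MAX(h)→d](T))) → 3
  π[g,f](σ[g<=5]((S ⋈[g=f] γ[f; MAX(h)→d](T)))) → 3

== RESULT ==
g | f
2 | 2
2 | 2
4 | 4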